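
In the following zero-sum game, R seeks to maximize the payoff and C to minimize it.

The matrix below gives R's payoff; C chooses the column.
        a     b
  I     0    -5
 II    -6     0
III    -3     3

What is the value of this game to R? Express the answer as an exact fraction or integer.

-15/11

Row II is strictly dominated by row III, so R never plays it.
The remaining 2×2 game on (I, III) × (a, b) has no saddle point. Let R play I with probability p; indifference gives −3(1−p) = −5p + 3(1−p), so p = 6/11.
Similarly C's optimal q on a is 8/11, and the value is 0·(8/11) + (-5)·(3/11) = -15/11.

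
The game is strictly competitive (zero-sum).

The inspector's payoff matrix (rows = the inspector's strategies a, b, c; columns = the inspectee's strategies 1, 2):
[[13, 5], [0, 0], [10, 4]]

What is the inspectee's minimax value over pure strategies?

The worst case (largest entry) in each column is 1: 13, 2: 5.
The best (smallest) of these is 5.

5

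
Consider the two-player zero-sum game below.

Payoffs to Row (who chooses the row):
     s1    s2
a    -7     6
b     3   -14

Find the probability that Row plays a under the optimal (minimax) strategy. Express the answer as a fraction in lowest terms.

17/30

Row minima are -7 and -14, so Row's maximin is -7; column maxima are 3 and 6, so Column's minimax is 3. These differ, so the equilibrium is in mixed strategies.
Let Row play a with probability p. Column is indifferent when −7p + 3(1−p) = 6p − 14(1−p), giving p = 17/30.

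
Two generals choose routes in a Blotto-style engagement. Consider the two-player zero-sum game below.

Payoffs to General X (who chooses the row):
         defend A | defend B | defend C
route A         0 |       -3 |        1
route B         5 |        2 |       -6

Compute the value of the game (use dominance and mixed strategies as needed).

-4/3

Column defend A is strictly dominated by defend B for General Y (it gives General X more in every row).
The remaining 2×2 game on (route A, route B) × (defend B, defend C) has no saddle point. Let General X play route A with probability p; indifference gives −3p + 2(1−p) = p − 6(1−p), so p = 2/3.
Similarly General Y's optimal q on defend B is 7/12, and the value is -3·(7/12) + (1)·(5/12) = -4/3.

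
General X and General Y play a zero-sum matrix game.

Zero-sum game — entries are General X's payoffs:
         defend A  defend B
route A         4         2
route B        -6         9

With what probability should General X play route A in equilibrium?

15/17

Row minima are 2 and -6, so General X's maximin is 2; column maxima are 4 and 9, so General Y's minimax is 4. These differ, so the equilibrium is in mixed strategies.
Let General X play route A with probability p. General Y is indifferent when 4p − 6(1−p) = 2p + 9(1−p), giving p = 15/17.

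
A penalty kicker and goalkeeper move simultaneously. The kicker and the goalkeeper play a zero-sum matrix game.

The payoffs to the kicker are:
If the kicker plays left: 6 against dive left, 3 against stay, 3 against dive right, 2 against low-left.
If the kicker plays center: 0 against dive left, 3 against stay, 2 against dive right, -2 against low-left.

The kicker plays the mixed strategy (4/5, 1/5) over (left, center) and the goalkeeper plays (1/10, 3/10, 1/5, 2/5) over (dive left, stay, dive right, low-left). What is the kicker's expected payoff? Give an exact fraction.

121/50

Against (1/10, 3/10, 1/5, 2/5), each row's expected payoff is left: 29/10; center: 1/2.
Taking the (4/5, 1/5)-weighted average: (4/5)·(29/10) + (1/5)·(1/2) = 121/50.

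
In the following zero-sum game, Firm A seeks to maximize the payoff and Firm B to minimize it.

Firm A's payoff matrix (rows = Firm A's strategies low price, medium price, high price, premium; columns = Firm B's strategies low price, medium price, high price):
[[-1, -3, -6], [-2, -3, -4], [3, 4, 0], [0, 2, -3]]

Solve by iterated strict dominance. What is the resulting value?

Column medium price is strictly dominated by high price for Firm B (-6<-3, -4<-3, 0<4, -3<2); eliminate medium price.
Column low price is strictly dominated by high price for Firm B (-6<-1, -4<-2, 0<3, -3<0); eliminate low price.
Row low price is strictly dominated by row medium price (-4>-6); eliminate low price.
Row premium is strictly dominated by row high price (0>-3); eliminate premium.
Row medium price is strictly dominated by row high price (0>-4); eliminate medium price.
Only (high price, high price) remains, with payoff 0.

0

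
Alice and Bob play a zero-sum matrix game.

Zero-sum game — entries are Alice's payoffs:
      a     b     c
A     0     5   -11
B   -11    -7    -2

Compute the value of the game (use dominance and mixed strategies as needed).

-121/20

Column b is strictly dominated by a for Bob (it gives Alice more in every row).
The remaining 2×2 game on (A, B) × (a, c) has no saddle point. Let Alice play A with probability p; indifference gives −11(1−p) = −11p − 2(1−p), so p = 9/20.
Similarly Bob's optimal q on a is 9/20, and the value is 0·(9/20) + (-11)·(11/20) = -121/20.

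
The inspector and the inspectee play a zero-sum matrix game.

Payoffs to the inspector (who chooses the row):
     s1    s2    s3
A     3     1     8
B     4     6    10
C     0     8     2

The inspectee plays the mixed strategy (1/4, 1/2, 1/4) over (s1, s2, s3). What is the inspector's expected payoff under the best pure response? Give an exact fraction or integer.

A: (3)·(1/4) + (1)·(1/2) + (8)·(1/4) = 13/4.
B: (4)·(1/4) + (6)·(1/2) + (10)·(1/4) = 13/2.
C: (0)·(1/4) + (8)·(1/2) + (2)·(1/4) = 9/2.
The best pure response is B with expected payoff 13/2.

13/2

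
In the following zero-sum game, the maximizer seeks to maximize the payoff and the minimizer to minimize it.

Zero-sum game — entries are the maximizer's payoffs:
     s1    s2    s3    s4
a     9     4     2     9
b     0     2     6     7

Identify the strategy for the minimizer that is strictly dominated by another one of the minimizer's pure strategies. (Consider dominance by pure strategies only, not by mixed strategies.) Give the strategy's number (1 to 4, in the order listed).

4

The minimizer prefers columns that give the maximizer less. Compare s4 with s2: 4 < 9, 2 < 7.
So s2 strictly dominates s4 for the minimizer; s4 is strictly dominated.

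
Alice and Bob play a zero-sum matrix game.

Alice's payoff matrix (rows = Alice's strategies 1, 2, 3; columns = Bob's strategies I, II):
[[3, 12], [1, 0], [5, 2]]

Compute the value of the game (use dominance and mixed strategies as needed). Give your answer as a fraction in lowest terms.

Row 2 is strictly dominated by row 3, so Alice never plays it.
The remaining 2×2 game on (1, 3) × (I, II) has no saddle point. Let Alice play 1 with probability p; indifference gives 3p + 5(1−p) = 12p + 2(1−p), so p = 1/4.
Similarly Bob's optimal q on I is 5/6, and the value is 3·(5/6) + (12)·(1/6) = 9/2.

9/2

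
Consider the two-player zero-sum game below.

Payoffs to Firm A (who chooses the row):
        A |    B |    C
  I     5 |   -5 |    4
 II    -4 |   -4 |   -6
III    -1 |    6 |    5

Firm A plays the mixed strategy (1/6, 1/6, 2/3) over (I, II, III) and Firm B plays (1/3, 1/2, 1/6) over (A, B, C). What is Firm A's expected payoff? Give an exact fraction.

Against (1/3, 1/2, 1/6), each row's expected payoff is I: -1/6; II: -13/3; III: 7/2.
Taking the (1/6, 1/6, 2/3)-weighted average: (1/6)·(-1/6) + (1/6)·(-13/3) + (2/3)·(7/2) = 19/12.

19/12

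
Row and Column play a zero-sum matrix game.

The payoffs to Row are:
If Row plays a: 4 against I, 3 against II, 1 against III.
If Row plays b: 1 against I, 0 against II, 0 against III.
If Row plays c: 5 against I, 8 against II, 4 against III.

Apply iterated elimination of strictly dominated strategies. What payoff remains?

Row b is strictly dominated by row a (4>1, 3>0, 1>0); eliminate b.
Row a is strictly dominated by row c (5>4, 8>3, 4>1); eliminate a.
Column II is strictly dominated by I for Column (5<8); eliminate II.
Column I is strictly dominated by III for Column (4<5); eliminate I.
Only (c, III) remains, with payoff 4.

4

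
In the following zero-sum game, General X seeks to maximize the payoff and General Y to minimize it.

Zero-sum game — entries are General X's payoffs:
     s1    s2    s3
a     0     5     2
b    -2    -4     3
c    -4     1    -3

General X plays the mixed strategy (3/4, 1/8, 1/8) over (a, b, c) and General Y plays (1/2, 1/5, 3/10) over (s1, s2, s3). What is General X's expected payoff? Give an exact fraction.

Against (1/2, 1/5, 3/10), each row's expected payoff is a: 8/5; b: -9/10; c: -27/10.
Taking the (3/4, 1/8, 1/8)-weighted average: (3/4)·(8/5) + (1/8)·(-9/10) + (1/8)·(-27/10) = 3/4.

3/4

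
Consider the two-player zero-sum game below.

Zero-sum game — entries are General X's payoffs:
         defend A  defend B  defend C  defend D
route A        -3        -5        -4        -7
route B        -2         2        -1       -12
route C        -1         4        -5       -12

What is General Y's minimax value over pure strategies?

-7

The worst case (largest entry) in each column is defend A: -1, defend B: 4, defend C: -1, defend D: -7.
The best (smallest) of these is -7.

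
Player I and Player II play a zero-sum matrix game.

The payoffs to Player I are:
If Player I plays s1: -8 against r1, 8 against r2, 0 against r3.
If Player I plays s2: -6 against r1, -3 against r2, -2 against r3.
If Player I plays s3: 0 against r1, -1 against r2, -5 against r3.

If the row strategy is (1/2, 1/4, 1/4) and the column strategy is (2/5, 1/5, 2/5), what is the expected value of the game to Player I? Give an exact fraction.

-23/10

Against (2/5, 1/5, 2/5), each row's expected payoff is s1: -8/5; s2: -19/5; s3: -11/5.
Taking the (1/2, 1/4, 1/4)-weighted average: (1/2)·(-8/5) + (1/4)·(-19/5) + (1/4)·(-11/5) = -23/10.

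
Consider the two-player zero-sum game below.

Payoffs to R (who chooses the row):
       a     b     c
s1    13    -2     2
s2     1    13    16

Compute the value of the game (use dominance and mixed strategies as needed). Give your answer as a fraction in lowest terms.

19/3

Column c is strictly dominated by b for C (it gives R more in every row).
The remaining 2×2 game on (s1, s2) × (a, b) has no saddle point. Let R play s1 with probability p; indifference gives 13p + (1−p) = −2p + 13(1−p), so p = 4/9.
Similarly C's optimal q on a is 5/9, and the value is 13·(5/9) + (-2)·(4/9) = 19/3.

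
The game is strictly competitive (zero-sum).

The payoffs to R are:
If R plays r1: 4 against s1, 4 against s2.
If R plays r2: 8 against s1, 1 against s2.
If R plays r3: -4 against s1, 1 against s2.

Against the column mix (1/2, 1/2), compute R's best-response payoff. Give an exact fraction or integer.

9/2

r1: (4)·(1/2) + (4)·(1/2) = 4.
r2: (8)·(1/2) + (1)·(1/2) = 9/2.
r3: (-4)·(1/2) + (1)·(1/2) = -3/2.
The best pure response is r2 with expected payoff 9/2.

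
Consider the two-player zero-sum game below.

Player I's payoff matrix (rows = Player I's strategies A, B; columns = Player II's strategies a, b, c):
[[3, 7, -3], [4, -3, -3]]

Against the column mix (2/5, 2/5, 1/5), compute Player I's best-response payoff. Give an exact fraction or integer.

17/5

A: (3)·(2/5) + (7)·(2/5) + (-3)·(1/5) = 17/5.
B: (4)·(2/5) + (-3)·(2/5) + (-3)·(1/5) = -1/5.
The best pure response is A with expected payoff 17/5.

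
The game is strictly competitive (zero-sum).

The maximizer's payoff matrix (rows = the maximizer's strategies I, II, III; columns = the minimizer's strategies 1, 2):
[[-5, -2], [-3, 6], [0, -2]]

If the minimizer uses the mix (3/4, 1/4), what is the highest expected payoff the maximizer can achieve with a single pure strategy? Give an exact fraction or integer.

I: (-5)·(3/4) + (-2)·(1/4) = -17/4.
II: (-3)·(3/4) + (6)·(1/4) = -3/4.
III: (0)·(3/4) + (-2)·(1/4) = -1/2.
The best pure response is III with expected payoff -1/2.

-1/2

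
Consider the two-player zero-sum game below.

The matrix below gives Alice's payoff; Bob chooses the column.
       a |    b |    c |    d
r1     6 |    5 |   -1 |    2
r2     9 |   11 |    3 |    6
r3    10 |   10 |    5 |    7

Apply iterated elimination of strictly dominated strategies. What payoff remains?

5

Column d is strictly dominated by c for Bob (-1<2, 3<6, 5<7); eliminate d.
Row r1 is strictly dominated by row r2 (9>6, 11>5, 3>-1); eliminate r1.
Column a is strictly dominated by c for Bob (3<9, 5<10); eliminate a.
Column b is strictly dominated by c for Bob (3<11, 5<10); eliminate b.
Row r2 is strictly dominated by row r3 (5>3); eliminate r2.
Only (r3, c) remains, with payoff 5.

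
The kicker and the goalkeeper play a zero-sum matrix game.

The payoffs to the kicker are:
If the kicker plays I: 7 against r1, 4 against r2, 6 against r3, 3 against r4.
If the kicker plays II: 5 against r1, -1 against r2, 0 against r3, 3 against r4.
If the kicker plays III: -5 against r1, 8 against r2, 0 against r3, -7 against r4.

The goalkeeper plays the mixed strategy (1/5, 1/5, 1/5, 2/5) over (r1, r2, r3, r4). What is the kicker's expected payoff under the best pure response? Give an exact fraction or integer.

I: (7)·(1/5) + (4)·(1/5) + (6)·(1/5) + (3)·(2/5) = 23/5.
II: (5)·(1/5) + (-1)·(1/5) + (0)·(1/5) + (3)·(2/5) = 2.
III: (-5)·(1/5) + (8)·(1/5) + (0)·(1/5) + (-7)·(2/5) = -11/5.
The best pure response is I with expected payoff 23/5.

23/5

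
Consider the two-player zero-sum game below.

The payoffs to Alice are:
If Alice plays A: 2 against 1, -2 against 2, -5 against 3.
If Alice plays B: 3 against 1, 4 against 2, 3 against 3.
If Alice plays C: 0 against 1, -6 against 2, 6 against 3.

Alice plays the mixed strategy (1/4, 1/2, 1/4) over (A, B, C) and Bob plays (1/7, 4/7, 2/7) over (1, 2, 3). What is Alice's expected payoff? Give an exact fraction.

11/14

Against (1/7, 4/7, 2/7), each row's expected payoff is A: -16/7; B: 25/7; C: -12/7.
Taking the (1/4, 1/2, 1/4)-weighted average: (1/4)·(-16/7) + (1/2)·(25/7) + (1/4)·(-12/7) = 11/14.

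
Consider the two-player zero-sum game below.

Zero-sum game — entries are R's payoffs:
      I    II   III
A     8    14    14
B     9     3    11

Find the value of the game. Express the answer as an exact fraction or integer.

Column III is strictly dominated by I for C (it gives R more in every row).
The remaining 2×2 game on (A, B) × (I, II) has no saddle point. Let R play A with probability p; indifference gives 8p + 9(1−p) = 14p + 3(1−p), so p = 1/2.
Similarly C's optimal q on I is 11/12, and the value is 8·(11/12) + (14)·(1/12) = 17/2.

17/2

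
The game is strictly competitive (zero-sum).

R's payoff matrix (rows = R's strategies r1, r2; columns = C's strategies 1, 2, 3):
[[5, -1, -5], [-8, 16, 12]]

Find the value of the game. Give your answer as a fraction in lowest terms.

Column 2 is strictly dominated by 3 for C (it gives R more in every row).
The remaining 2×2 game on (r1, r2) × (1, 3) has no saddle point. Let R play r1 with probability p; indifference gives 5p − 8(1−p) = −5p + 12(1−p), so p = 2/3.
Similarly C's optimal q on 1 is 17/30, and the value is 5·(17/30) + (-5)·(13/30) = 2/3.

2/3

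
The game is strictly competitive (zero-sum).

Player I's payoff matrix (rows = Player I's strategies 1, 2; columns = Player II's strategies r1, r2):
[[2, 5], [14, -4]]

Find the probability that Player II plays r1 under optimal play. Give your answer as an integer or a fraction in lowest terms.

3/7

Row minima are 2 and -4, so Player I's maximin is 2; column maxima are 14 and 5, so Player II's minimax is 5. These differ, so the equilibrium is in mixed strategies.
Let Player II play r1 with probability q. Player I is indifferent when 2q + 5(1−q) = 14q − 4(1−q), giving q = 3/7.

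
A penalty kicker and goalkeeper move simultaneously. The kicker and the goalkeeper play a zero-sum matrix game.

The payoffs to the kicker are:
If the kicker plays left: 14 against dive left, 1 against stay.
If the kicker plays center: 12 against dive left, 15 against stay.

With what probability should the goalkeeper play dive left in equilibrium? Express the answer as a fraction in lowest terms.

7/8

Row minima are 1 and 12, so the kicker's maximin is 12; column maxima are 14 and 15, so the goalkeeper's minimax is 14. These differ, so the equilibrium is in mixed strategies.
Let the goalkeeper play dive left with probability q. The kicker is indifferent when 14q + (1−q) = 12q + 15(1−q), giving q = 7/8.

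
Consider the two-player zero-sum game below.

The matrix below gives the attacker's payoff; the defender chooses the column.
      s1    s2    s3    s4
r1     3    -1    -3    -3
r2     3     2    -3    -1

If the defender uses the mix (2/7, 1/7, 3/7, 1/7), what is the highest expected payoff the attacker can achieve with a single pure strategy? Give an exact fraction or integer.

r1: (3)·(2/7) + (-1)·(1/7) + (-3)·(3/7) + (-3)·(1/7) = -1.
r2: (3)·(2/7) + (2)·(1/7) + (-3)·(3/7) + (-1)·(1/7) = -2/7.
The best pure response is r2 with expected payoff -2/7.

-2/7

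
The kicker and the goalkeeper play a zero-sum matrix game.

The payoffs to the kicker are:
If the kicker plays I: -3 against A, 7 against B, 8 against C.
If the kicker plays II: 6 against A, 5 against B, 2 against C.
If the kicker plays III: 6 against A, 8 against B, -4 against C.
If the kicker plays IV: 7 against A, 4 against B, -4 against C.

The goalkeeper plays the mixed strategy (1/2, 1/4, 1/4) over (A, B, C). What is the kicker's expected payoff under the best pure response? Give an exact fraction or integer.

19/4

I: (-3)·(1/2) + (7)·(1/4) + (8)·(1/4) = 9/4.
II: (6)·(1/2) + (5)·(1/4) + (2)·(1/4) = 19/4.
III: (6)·(1/2) + (8)·(1/4) + (-4)·(1/4) = 4.
IV: (7)·(1/2) + (4)·(1/4) + (-4)·(1/4) = 7/2.
The best pure response is II with expected payoff 19/4.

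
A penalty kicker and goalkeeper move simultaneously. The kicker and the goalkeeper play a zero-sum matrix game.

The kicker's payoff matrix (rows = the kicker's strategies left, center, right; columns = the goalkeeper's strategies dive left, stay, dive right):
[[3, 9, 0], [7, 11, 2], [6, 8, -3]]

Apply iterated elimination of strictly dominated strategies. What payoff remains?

2

Column stay is strictly dominated by dive left for the goalkeeper (3<9, 7<11, 6<8); eliminate stay.
Column dive left is strictly dominated by dive right for the goalkeeper (0<3, 2<7, -3<6); eliminate dive left.
Row right is strictly dominated by row left (0>-3); eliminate right.
Row left is strictly dominated by row center (2>0); eliminate left.
Only (center, dive right) remains, with payoff 2.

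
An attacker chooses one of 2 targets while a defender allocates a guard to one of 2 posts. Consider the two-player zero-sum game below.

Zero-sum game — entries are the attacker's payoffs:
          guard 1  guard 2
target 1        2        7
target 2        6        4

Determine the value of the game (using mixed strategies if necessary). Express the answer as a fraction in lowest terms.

Row minima are 2 and 4, so the attacker's maximin is 4; column maxima are 6 and 7, so the defender's minimax is 6. These differ, so the equilibrium is in mixed strategies.
Let the attacker play target 1 with probability p. The defender is indifferent when 2p + 6(1−p) = 7p + 4(1−p), giving p = 2/7.
Let the defender play guard 1 with probability q. The attacker is indifferent when 2q + 7(1−q) = 6q + 4(1−q), giving q = 3/7.
The value is 2·(3/7) + (7)·(4/7) = 34/7.

34/7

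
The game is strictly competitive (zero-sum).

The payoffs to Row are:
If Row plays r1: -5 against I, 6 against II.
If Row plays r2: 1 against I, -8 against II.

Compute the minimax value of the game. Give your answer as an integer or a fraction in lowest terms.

-17/10

Row minima are -5 and -8, so Row's maximin is -5; column maxima are 1 and 6, so Column's minimax is 1. These differ, so the equilibrium is in mixed strategies.
Let Row play r1 with probability p. Column is indifferent when −5p + (1−p) = 6p − 8(1−p), giving p = 9/20.
Let Column play I with probability q. Row is indifferent when −5q + 6(1−q) = q − 8(1−q), giving q = 7/10.
The value is -5·(7/10) + (6)·(3/10) = -17/10.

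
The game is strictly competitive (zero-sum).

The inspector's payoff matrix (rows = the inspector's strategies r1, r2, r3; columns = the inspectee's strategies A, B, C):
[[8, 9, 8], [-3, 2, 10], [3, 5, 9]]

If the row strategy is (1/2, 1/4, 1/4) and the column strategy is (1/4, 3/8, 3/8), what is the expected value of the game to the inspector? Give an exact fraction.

Against (1/4, 3/8, 3/8), each row's expected payoff is r1: 67/8; r2: 15/4; r3: 6.
Taking the (1/2, 1/4, 1/4)-weighted average: (1/2)·(67/8) + (1/4)·(15/4) + (1/4)·(6) = 53/8.

53/8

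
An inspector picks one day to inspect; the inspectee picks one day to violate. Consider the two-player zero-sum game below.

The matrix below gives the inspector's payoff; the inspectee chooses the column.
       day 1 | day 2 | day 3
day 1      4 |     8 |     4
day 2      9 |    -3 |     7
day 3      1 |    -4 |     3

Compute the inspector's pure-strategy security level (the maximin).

The worst-case payoff for each row is day 1: 4, day 2: -3, day 3: -4.
The best of these is 4.

4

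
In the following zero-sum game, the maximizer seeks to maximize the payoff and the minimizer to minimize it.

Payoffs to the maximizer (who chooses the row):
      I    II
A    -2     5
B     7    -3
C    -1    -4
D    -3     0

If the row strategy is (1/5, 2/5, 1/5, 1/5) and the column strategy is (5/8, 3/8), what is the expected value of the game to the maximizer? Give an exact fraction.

5/8

Against (5/8, 3/8), each row's expected payoff is A: 5/8; B: 13/4; C: -17/8; D: -15/8.
Taking the (1/5, 2/5, 1/5, 1/5)-weighted average: (1/5)·(5/8) + (2/5)·(13/4) + (1/5)·(-17/8) + (1/5)·(-15/8) = 5/8.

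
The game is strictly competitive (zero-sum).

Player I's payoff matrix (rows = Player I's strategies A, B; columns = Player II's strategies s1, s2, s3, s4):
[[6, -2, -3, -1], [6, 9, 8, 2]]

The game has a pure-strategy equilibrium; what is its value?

Row minima: -3, 2 → Player I's maximin is 2.
Column maxima: 6, 9, 8, 2 → Player II's minimax is 2.
They coincide at (B, s4), so the value is 2.

2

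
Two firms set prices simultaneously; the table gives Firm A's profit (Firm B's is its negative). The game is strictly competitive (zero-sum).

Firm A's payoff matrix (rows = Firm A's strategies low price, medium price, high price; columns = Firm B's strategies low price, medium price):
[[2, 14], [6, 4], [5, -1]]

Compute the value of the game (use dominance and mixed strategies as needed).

38/7

Row high price is strictly dominated by row medium price, so Firm A never plays it.
The remaining 2×2 game on (low price, medium price) × (low price, medium price) has no saddle point. Let Firm A play low price with probability p; indifference gives 2p + 6(1−p) = 14p + 4(1−p), so p = 1/7.
Similarly Firm B's optimal q on low price is 5/7, and the value is 2·(5/7) + (14)·(2/7) = 38/7.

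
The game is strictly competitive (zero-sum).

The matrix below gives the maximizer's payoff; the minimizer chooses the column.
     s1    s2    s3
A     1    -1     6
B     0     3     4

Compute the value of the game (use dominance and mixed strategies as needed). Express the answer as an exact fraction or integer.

Column s3 is strictly dominated by s1 for the minimizer (it gives the maximizer more in every row).
The remaining 2×2 game on (A, B) × (s1, s2) has no saddle point. Let the maximizer play A with probability p; indifference gives p = −p + 3(1−p), so p = 3/5.
Similarly the minimizer's optimal q on s1 is 4/5, and the value is 1·(4/5) + (-1)·(1/5) = 3/5.

3/5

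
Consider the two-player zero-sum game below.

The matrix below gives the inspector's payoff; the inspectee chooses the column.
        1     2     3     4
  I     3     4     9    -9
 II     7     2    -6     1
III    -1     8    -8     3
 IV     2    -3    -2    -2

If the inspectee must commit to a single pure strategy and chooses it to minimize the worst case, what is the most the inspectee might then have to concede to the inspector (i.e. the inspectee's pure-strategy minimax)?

The worst case (largest entry) in each column is 1: 7, 2: 8, 3: 9, 4: 3.
The best (smallest) of these is 3.

3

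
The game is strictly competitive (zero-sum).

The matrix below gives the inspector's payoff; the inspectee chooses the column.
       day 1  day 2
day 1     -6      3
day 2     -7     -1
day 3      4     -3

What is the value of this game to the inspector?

Row day 2 is strictly dominated by row day 1, so the inspector never plays it.
The remaining 2×2 game on (day 1, day 3) × (day 1, day 2) has no saddle point. Let the inspector play day 1 with probability p; indifference gives −6p + 4(1−p) = 3p − 3(1−p), so p = 7/16.
Similarly the inspectee's optimal q on day 1 is 3/8, and the value is -6·(3/8) + (3)·(5/8) = -3/8.

-3/8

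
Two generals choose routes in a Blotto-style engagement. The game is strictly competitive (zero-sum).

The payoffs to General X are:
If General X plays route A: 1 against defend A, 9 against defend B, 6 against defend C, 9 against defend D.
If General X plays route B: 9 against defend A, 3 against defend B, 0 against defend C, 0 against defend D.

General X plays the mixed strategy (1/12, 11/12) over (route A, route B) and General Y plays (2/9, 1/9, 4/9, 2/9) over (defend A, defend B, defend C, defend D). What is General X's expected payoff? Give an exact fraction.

Against (2/9, 1/9, 4/9, 2/9), each row's expected payoff is route A: 53/9; route B: 7/3.
Taking the (1/12, 11/12)-weighted average: (1/12)·(53/9) + (11/12)·(7/3) = 71/27.

71/27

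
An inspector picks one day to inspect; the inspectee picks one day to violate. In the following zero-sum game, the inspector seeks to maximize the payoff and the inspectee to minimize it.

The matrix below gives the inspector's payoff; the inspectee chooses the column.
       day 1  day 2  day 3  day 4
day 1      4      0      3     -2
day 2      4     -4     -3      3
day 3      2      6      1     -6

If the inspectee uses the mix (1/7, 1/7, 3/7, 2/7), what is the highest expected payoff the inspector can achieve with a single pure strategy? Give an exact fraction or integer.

day 1: (4)·(1/7) + (0)·(1/7) + (3)·(3/7) + (-2)·(2/7) = 9/7.
day 2: (4)·(1/7) + (-4)·(1/7) + (-3)·(3/7) + (3)·(2/7) = -3/7.
day 3: (2)·(1/7) + (6)·(1/7) + (1)·(3/7) + (-6)·(2/7) = -1/7.
The best pure response is day 1 with expected payoff 9/7.

9/7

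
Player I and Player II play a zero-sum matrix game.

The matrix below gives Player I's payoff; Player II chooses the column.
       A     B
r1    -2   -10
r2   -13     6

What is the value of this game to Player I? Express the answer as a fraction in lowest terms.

-142/27

Row minima are -10 and -13, so Player I's maximin is -10; column maxima are -2 and 6, so Player II's minimax is -2. These differ, so the equilibrium is in mixed strategies.
Let Player I play r1 with probability p. Player II is indifferent when −2p − 13(1−p) = −10p + 6(1−p), giving p = 19/27.
Let Player II play A with probability q. Player I is indifferent when −2q − 10(1−q) = −13q + 6(1−q), giving q = 16/27.
The value is -2·(16/27) + (-10)·(11/27) = -142/27.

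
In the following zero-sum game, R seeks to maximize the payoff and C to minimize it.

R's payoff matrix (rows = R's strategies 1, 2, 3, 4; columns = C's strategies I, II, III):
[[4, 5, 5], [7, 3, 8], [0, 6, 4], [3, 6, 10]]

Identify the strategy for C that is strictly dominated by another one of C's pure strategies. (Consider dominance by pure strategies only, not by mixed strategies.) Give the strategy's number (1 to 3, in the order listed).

C prefers columns that give R less. Compare III with I: 4 < 5, 7 < 8, 0 < 4, 3 < 10.
So I strictly dominates III for C; III is strictly dominated.

3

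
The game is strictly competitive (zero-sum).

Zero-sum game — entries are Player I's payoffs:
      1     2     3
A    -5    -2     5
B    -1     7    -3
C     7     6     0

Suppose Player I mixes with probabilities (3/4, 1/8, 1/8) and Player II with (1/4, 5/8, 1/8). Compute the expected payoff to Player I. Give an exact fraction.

Against (1/4, 5/8, 1/8), each row's expected payoff is A: -15/8; B: 15/4; C: 11/2.
Taking the (3/4, 1/8, 1/8)-weighted average: (3/4)·(-15/8) + (1/8)·(15/4) + (1/8)·(11/2) = -1/4.

-1/4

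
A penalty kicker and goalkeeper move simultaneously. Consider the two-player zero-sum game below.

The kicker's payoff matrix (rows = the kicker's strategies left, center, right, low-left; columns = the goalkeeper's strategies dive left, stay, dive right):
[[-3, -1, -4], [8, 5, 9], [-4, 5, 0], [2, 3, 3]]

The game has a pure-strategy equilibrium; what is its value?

Row minima: -4, 5, -4, 2 → the kicker's maximin is 5.
Column maxima: 8, 5, 9 → the goalkeeper's minimax is 5.
They coincide at (center, stay), so the value is 5.

5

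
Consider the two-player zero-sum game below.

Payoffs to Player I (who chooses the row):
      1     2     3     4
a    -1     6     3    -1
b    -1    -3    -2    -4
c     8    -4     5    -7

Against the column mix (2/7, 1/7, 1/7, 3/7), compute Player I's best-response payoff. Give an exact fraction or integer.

4/7

a: (-1)·(2/7) + (6)·(1/7) + (3)·(1/7) + (-1)·(3/7) = 4/7.
b: (-1)·(2/7) + (-3)·(1/7) + (-2)·(1/7) + (-4)·(3/7) = -19/7.
c: (8)·(2/7) + (-4)·(1/7) + (5)·(1/7) + (-7)·(3/7) = -4/7.
The best pure response is a with expected payoff 4/7.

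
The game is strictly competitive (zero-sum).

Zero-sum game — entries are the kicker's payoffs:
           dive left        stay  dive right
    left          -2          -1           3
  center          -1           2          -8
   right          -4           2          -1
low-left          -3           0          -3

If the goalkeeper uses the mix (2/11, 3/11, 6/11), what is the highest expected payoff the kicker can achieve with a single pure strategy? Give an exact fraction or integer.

1

left: (-2)·(2/11) + (-1)·(3/11) + (3)·(6/11) = 1.
center: (-1)·(2/11) + (2)·(3/11) + (-8)·(6/11) = -4.
right: (-4)·(2/11) + (2)·(3/11) + (-1)·(6/11) = -8/11.
low-left: (-3)·(2/11) + (0)·(3/11) + (-3)·(6/11) = -24/11.
The best pure response is left with expected payoff 1.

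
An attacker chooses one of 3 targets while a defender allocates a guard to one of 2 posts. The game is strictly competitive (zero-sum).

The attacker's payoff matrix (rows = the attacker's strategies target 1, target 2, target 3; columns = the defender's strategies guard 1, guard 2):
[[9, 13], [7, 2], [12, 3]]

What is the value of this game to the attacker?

Row target 2 is strictly dominated by row target 3, so the attacker never plays it.
The remaining 2×2 game on (target 1, target 3) × (guard 1, guard 2) has no saddle point. Let the attacker play target 1 with probability p; indifference gives 9p + 12(1−p) = 13p + 3(1−p), so p = 9/13.
Similarly the defender's optimal q on guard 1 is 10/13, and the value is 9·(10/13) + (13)·(3/13) = 129/13.

129/13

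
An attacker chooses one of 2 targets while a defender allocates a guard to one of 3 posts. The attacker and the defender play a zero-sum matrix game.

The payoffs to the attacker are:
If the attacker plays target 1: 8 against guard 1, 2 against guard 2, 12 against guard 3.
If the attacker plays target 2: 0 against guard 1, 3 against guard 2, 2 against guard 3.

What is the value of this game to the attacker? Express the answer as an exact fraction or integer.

8/3

Column guard 3 is strictly dominated by guard 1 for the defender (it gives the attacker more in every row).
The remaining 2×2 game on (target 1, target 2) × (guard 1, guard 2) has no saddle point. Let the attacker play target 1 with probability p; indifference gives 8p = 2p + 3(1−p), so p = 1/3.
Similarly the defender's optimal q on guard 1 is 1/9, and the value is 8·(1/9) + (2)·(8/9) = 8/3.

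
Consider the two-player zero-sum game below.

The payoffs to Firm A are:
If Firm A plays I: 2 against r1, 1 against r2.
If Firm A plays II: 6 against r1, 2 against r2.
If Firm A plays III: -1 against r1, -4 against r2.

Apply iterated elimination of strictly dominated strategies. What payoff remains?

2

Column r1 is strictly dominated by r2 for Firm B (1<2, 2<6, -4<-1); eliminate r1.
Row III is strictly dominated by row I (1>-4); eliminate III.
Row I is strictly dominated by row II (2>1); eliminate I.
Only (II, r2) remains, with payoff 2.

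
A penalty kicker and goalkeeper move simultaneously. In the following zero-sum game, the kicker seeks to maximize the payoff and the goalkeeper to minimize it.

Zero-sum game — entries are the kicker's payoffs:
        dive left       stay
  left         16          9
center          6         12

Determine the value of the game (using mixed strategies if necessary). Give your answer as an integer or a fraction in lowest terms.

138/13

Row minima are 9 and 6, so the kicker's maximin is 9; column maxima are 16 and 12, so the goalkeeper's minimax is 12. These differ, so the equilibrium is in mixed strategies.
Let the kicker play left with probability p. The goalkeeper is indifferent when 16p + 6(1−p) = 9p + 12(1−p), giving p = 6/13.
Let the goalkeeper play dive left with probability q. The kicker is indifferent when 16q + 9(1−q) = 6q + 12(1−q), giving q = 3/13.
The value is 16·(3/13) + (9)·(10/13) = 138/13.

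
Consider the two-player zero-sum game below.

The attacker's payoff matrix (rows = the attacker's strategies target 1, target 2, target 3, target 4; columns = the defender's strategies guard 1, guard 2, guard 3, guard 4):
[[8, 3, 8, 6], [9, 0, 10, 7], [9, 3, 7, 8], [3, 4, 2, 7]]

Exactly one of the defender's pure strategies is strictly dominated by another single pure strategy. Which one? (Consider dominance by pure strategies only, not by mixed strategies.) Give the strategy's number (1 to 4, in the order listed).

4

The defender prefers columns that give the attacker less. Compare guard 4 with guard 2: 3 < 6, 0 < 7, 3 < 8, 4 < 7.
So guard 2 strictly dominates guard 4 for the defender; guard 4 is strictly dominated.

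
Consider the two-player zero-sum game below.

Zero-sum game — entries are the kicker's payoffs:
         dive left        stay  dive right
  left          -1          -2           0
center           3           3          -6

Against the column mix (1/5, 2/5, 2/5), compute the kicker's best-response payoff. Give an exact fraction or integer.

left: (-1)·(1/5) + (-2)·(2/5) + (0)·(2/5) = -1.
center: (3)·(1/5) + (3)·(2/5) + (-6)·(2/5) = -3/5.
The best pure response is center with expected payoff -3/5.

-3/5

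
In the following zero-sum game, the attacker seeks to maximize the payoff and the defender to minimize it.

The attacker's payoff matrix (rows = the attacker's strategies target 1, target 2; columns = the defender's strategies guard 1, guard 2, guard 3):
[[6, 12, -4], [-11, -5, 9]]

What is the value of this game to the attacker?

Column guard 2 is strictly dominated by guard 1 for the defender (it gives the attacker more in every row).
The remaining 2×2 game on (target 1, target 2) × (guard 1, guard 3) has no saddle point. Let the attacker play target 1 with probability p; indifference gives 6p − 11(1−p) = −4p + 9(1−p), so p = 2/3.
Similarly the defender's optimal q on guard 1 is 13/30, and the value is 6·(13/30) + (-4)·(17/30) = 1/3.

1/3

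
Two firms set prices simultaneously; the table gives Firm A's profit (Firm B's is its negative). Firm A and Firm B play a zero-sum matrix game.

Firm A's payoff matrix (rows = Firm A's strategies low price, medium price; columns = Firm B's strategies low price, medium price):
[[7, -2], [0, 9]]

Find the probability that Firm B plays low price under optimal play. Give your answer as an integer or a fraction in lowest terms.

Row minima are -2 and 0, so Firm A's maximin is 0; column maxima are 7 and 9, so Firm B's minimax is 7. These differ, so the equilibrium is in mixed strategies.
Let Firm B play low price with probability q. Firm A is indifferent when 7q − 2(1−q) = 9(1−q), giving q = 11/18.

11/18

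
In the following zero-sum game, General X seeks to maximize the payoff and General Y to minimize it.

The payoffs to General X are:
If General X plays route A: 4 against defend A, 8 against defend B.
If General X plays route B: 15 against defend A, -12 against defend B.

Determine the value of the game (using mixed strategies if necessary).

168/31

Row minima are 4 and -12, so General X's maximin is 4; column maxima are 15 and 8, so General Y's minimax is 8. These differ, so the equilibrium is in mixed strategies.
Let General X play route A with probability p. General Y is indifferent when 4p + 15(1−p) = 8p − 12(1−p), giving p = 27/31.
Let General Y play defend A with probability q. General X is indifferent when 4q + 8(1−q) = 15q − 12(1−q), giving q = 20/31.
The value is 4·(20/31) + (8)·(11/31) = 168/31.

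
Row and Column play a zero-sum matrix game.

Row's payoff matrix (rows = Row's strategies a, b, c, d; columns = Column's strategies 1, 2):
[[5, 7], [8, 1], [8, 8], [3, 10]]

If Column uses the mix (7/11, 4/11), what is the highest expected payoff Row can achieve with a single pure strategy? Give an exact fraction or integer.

a: (5)·(7/11) + (7)·(4/11) = 63/11.
b: (8)·(7/11) + (1)·(4/11) = 60/11.
c: (8)·(7/11) + (8)·(4/11) = 8.
d: (3)·(7/11) + (10)·(4/11) = 61/11.
The best pure response is c with expected payoff 8.

8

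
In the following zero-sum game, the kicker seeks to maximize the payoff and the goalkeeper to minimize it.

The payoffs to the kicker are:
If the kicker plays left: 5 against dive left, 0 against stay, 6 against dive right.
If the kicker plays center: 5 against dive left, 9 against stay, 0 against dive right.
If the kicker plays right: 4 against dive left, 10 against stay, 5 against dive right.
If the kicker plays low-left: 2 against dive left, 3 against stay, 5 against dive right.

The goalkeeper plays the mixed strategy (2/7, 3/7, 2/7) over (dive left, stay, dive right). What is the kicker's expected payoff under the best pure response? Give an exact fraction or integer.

left: (5)·(2/7) + (0)·(3/7) + (6)·(2/7) = 22/7.
center: (5)·(2/7) + (9)·(3/7) + (0)·(2/7) = 37/7.
right: (4)·(2/7) + (10)·(3/7) + (5)·(2/7) = 48/7.
low-left: (2)·(2/7) + (3)·(3/7) + (5)·(2/7) = 23/7.
The best pure response is right with expected payoff 48/7.

48/7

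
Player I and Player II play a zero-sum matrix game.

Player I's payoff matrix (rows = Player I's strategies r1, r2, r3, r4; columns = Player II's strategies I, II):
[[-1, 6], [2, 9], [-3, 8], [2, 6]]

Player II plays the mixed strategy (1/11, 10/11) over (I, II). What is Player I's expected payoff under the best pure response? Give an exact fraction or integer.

92/11

r1: (-1)·(1/11) + (6)·(10/11) = 59/11.
r2: (2)·(1/11) + (9)·(10/11) = 92/11.
r3: (-3)·(1/11) + (8)·(10/11) = 7.
r4: (2)·(1/11) + (6)·(10/11) = 62/11.
The best pure response is r2 with expected payoff 92/11.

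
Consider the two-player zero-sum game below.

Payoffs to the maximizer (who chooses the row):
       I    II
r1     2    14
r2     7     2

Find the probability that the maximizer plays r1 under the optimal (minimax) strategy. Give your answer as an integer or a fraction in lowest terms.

Row minima are 2 and 2, so the maximizer's maximin is 2; column maxima are 7 and 14, so the minimizer's minimax is 7. These differ, so the equilibrium is in mixed strategies.
Let the maximizer play r1 with probability p. The minimizer is indifferent when 2p + 7(1−p) = 14p + 2(1−p), giving p = 5/17.

5/17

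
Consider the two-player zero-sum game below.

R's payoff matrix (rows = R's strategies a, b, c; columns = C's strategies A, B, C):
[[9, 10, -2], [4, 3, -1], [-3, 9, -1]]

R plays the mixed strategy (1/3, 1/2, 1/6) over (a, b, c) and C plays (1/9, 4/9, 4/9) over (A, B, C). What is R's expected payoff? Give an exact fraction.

49/18

Against (1/9, 4/9, 4/9), each row's expected payoff is a: 41/9; b: 4/3; c: 29/9.
Taking the (1/3, 1/2, 1/6)-weighted average: (1/3)·(41/9) + (1/2)·(4/3) + (1/6)·(29/9) = 49/18.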